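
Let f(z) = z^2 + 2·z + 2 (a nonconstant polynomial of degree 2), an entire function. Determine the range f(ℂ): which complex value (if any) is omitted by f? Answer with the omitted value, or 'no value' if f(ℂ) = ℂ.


Little Picard bounds the complement of f(ℂ) to at most one point.
For every w ∈ ℂ, the equation p(z) − w = 0 is a nonconstant polynomial in z and hence has at least one root by the fundamental theorem of algebra. So p is surjective onto ℂ, omitting no value.

Omitted value: no value.


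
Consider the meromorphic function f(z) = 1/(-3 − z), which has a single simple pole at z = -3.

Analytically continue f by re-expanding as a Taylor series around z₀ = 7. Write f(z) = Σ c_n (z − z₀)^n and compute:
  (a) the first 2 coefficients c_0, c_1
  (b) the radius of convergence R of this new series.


Let w = z − z₀, so z = z₀ + w.
Then -3 − z = -3 − (z₀ + w) = (-3 − z₀) − w = -10 − w.
f(z) = 1/(-10 − w) = (1/(-10)) · 1/(1 − w/(-10)) = Σ_{n≥0} w^n / (-10)^(n+1).
So c_n = 1/(-10)^(n+1):
  c_0 = 1/(-10)^1 = -1/10.
  c_1 = 1/(-10)^2 = 1/100.
The series is valid for |w/d| < 1, i.e. |z − z₀| < |d|.
Radius of convergence: R = |-3 − z₀| = |-10| = 10 (distance from z₀ to the singularity z = -3).

c_0 = -1/10, c_1 = 1/100; R = 10.


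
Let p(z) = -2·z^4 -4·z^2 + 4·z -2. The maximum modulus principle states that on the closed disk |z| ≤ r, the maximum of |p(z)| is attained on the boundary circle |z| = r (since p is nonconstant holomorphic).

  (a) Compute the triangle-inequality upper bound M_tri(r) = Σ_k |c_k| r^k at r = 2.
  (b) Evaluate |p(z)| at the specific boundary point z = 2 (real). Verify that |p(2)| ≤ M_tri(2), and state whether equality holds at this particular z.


Coefficients: c_0 = -2, c_1 = 4, c_2 = -4, c_3 = 0, c_4 = -2. Radius r = 2.
Part (a). Triangle bound: M_tri(r) = Σ_k |c_k| r^k
  = |-2|·2^0 + |4|·2^1 + |-4|·2^2 + |0|·2^3 + |-2|·2^4
  = 2 + 8 + 16 + 0 + 32 = 58.
This bounds M(r) := max_{|z|=r} |p(z)| from above; equality holds iff all terms c_k z^k can be made to align in phase at a single z on |z|=r.
Part (b). At z = 2 (real, on the circle |z| = r):
  p(2) = (-2)·2^0 + (4)·2^1 + (-4)·2^2 + (0)·2^3 + (-2)·2^4 = -42.
  |p(2)| = 42.
Check: |p(2)| = 42 ≤ 58 = M_tri(2). ✓ Equality does not hold at z = 2 (the coefficients have mixed signs, so the terms do not all align in phase there).

M_tri(2) = 58; |p(2)| = 42; equality at z=2: no.


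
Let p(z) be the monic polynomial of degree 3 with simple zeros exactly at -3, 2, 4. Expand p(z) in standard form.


The polynomial is p(z) = ∏_{α ∈ S} (z − α), where S = {-3, 2, 4}.
Expanding the product yields: p(z) = z^3 -3·z^2 -10·z + 24.
The resulting polynomial has degree 3 and real coefficients as required.

p(z) = z^3 -3·z^2 -10·z + 24.


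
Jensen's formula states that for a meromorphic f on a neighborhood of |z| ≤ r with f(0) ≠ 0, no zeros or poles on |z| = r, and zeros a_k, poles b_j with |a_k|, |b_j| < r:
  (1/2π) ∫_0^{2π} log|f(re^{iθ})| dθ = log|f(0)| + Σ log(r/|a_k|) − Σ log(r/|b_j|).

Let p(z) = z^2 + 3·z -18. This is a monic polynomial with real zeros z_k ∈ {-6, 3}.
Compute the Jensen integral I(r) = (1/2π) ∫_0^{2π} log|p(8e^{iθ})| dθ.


Zeros: -6, 3; r = 8.
Inside |z| < r: -6, 3. Outside (|z| ≥ r): ∅.
p(0) = -18, so log|p(0)| = log(18) = 2.8904.
Apply Jensen: I(r) = log|p(0)| + Σ_k log(r/|z_k|), summed over zeros inside |z| < r.
  log(r/|z_k|) for z_k = -6: log(8/6) = 0.2877
  log(r/|z_k|) for z_k = 3: log(8/3) = 0.9808
Sum over inside zeros: 1.2685.
I(r) = log|p(0)| + (inside sum) = 2.8904 + 1.2685 = 4.1589.
Closed form (all zeros inside, monic): I(r) = n·log(r) = 2·log(8) = 4.1589. ✓

I(r) ≈ 4.1589.


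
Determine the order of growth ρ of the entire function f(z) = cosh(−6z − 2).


cosh(w) is a linear combination of e^{iw} and e^{−iw} (or e^w, e^{−w} in the hyperbolic case), so |cosh(w)| ≤ e^{|w|}. With w = −6z − 2, |w| ≤ 6|z| + 2 = 6r + 2 on |z| = r, giving M(r) ≤ e^{6r + 2}, so ρ ≤ 1. On a suitable ray (z = it for sin/cos; z = t for sinh/cosh, t real → ∞), |cosh(−6z − 2)| grows like e^{6|t|}/2, so ρ ≥ 1. Hence ρ = 1.
Therefore ρ = 1.

Order ρ = 1.


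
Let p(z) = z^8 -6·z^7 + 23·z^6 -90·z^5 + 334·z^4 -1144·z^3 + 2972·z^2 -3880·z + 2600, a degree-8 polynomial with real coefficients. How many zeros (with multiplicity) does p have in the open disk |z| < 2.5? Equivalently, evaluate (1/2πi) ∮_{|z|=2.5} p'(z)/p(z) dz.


The zeros of p are: (1 + 3i), (1 - 3i), (1 + 1i), (1 - 1i), (-2 + 3i), (-2 - 3i), (3 + 1i), (3 - 1i).
Their magnitudes are: 3.162, 3.162, 1.414, 1.414, 3.606, 3.606, 3.162, 3.162.
Zeros with |z| < R = 2.5: (1 + 1i), (1 - 1i).
Count = 2.
By the argument principle, (1/2πi) ∮_{|z|=R} p'(z)/p(z) dz equals exactly this count.

Number of zeros inside |z| < 2.5: 2.


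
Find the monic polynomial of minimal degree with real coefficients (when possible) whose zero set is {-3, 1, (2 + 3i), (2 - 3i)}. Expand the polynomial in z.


The polynomial is p(z) = ∏_{α ∈ S} (z − α), where S = {-3, 1, (2 + 3i), (2 - 3i)}.
Expanding the product yields: p(z) = z^4 -2·z^3 + 2·z^2 + 38·z -39.
Note conjugate pairs combine to real quadratics: (z − (2+3i))(z − (2−3i)) = z² − 4z + 13.
The resulting polynomial has degree 4 and real coefficients as required.

p(z) = z^4 -2·z^3 + 2·z^2 + 38·z -39.


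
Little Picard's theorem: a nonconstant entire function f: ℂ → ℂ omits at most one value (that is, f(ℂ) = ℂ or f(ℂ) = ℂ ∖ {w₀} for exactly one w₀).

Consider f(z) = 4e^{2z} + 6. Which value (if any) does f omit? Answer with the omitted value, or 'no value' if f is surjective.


Little Picard bounds the complement of f(ℂ) to at most one point.
e^{2z} is never zero on ℂ, so 4·e^{2z} takes every value in ℂ ∖ {0}. Adding 6 shifts the range to ℂ ∖ {6}. Thus f omits exactly the value 6.

Omitted value: 6.


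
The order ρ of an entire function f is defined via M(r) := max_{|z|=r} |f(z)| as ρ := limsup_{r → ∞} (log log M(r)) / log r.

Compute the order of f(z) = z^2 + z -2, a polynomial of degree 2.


|f(z)| ≤ Σ|c_k|·r^k = O(r^2) as r → ∞. Polynomial growth is O(e^{r^ε}) for every ε > 0 (since r^2/e^{r^ε} → 0), so ρ ≤ ε for all ε > 0, i.e. ρ = 0. Every nonconstant polynomial has order 0.
Therefore ρ = 0.

Order ρ = 0.


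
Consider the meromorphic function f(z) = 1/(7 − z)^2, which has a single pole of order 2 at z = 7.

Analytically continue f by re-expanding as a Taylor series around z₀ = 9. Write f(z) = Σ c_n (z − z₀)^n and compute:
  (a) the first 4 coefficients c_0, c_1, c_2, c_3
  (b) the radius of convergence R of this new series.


Let w = z − z₀, so z = z₀ + w.
Then 7 − z = 7 − (z₀ + w) = (7 − z₀) − w = -2 − w.
f(z) = 1/(-2 − w)^2 = (1/(-2)^2) · (1 − w/(-2))^{−2}.
By the binomial series (1−u)^{−2} = Σ_{n≥0} C(n+1, 1) u^n for |u|<1, with u = w/(-2):
  c_n = C(n+1, 1) / (-2)^(n+2).
  c_0 = 1/(-2)^2 = 1/4.
  c_1 = 2/(-2)^3 = -1/4.
  c_2 = 3/(-2)^4 = 3/16.
  c_3 = 4/(-2)^5 = -1/8.
The series is valid for |w/d| < 1, i.e. |z − z₀| < |d|.
Radius of convergence: R = |7 − z₀| = |-2| = 2 (distance from z₀ to the singularity z = 7).

c_0 = 1/4, c_1 = -1/4, c_2 = 3/16, c_3 = -1/8; R = 2.


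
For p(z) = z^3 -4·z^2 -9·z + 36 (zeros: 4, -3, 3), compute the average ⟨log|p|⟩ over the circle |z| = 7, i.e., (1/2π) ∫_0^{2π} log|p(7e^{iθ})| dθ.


Zeros: -3, 3, 4; r = 7.
Inside |z| < r: -3, 3, 4. Outside (|z| ≥ r): ∅.
p(0) = 36, so log|p(0)| = log(36) = 3.5835.
Apply Jensen: I(r) = log|p(0)| + Σ_k log(r/|z_k|), summed over zeros inside |z| < r.
  log(r/|z_k|) for z_k = 4: log(7/4) = 0.5596
  log(r/|z_k|) for z_k = -3: log(7/3) = 0.8473
  log(r/|z_k|) for z_k = 3: log(7/3) = 0.8473
Sum over inside zeros: 2.2542.
I(r) = log|p(0)| + (inside sum) = 3.5835 + 2.2542 = 5.8377.
Closed form (all zeros inside, monic): I(r) = n·log(r) = 3·log(7) = 5.8377. ✓

I(r) ≈ 5.8377.


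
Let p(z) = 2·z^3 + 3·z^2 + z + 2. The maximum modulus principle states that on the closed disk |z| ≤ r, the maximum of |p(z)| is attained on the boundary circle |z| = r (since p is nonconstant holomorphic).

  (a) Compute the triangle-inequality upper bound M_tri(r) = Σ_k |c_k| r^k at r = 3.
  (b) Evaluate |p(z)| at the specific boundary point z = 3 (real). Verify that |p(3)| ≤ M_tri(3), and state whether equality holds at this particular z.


Coefficients: c_0 = 2, c_1 = 1, c_2 = 3, c_3 = 2. Radius r = 3.
Part (a). Triangle bound: M_tri(r) = Σ_k |c_k| r^k
  = |2|·3^0 + |1|·3^1 + |3|·3^2 + |2|·3^3
  = 2 + 3 + 27 + 54 = 86.
This bounds M(r) := max_{|z|=r} |p(z)| from above; equality holds iff all terms c_k z^k can be made to align in phase at a single z on |z|=r.
Part (b). At z = 3 (real, on the circle |z| = r):
  p(3) = (2)·3^0 + (1)·3^1 + (3)·3^2 + (2)·3^3 = 86.
  |p(3)| = 86.
Since all nonzero coefficients share the same sign, |p(3)| = 86 = M_tri(3); the triangle bound is attained at z = 3, so in fact M(r) = 86.

M_tri(3) = 86; |p(3)| = 86; equality at z=3: yes.


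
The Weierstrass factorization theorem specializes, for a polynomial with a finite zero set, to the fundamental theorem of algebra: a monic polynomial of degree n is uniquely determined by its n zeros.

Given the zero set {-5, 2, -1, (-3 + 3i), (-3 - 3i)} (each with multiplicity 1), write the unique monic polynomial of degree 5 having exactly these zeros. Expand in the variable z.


The polynomial is p(z) = ∏_{α ∈ S} (z − α), where S = {-5, 2, -1, (-3 + 3i), (-3 - 3i)}.
Expanding the product yields: p(z) = z^5 + 10·z^4 + 35·z^3 + 20·z^2 -186·z -180.
Note conjugate pairs combine to real quadratics: (z − (-3+3i))(z − (-3−3i)) = z² + 6z + 18.
The resulting polynomial has degree 5 and real coefficients as required.

p(z) = z^5 + 10·z^4 + 35·z^3 + 20·z^2 -186·z -180.


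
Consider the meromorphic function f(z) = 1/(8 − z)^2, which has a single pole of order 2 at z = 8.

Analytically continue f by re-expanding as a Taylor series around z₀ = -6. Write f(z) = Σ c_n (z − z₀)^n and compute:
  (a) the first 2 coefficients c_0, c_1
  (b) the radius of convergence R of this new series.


Let w = z − z₀, so z = z₀ + w.
Then 8 − z = 8 − (z₀ + w) = (8 − z₀) − w = 14 − w.
f(z) = 1/(14 − w)^2 = (1/(14)^2) · (1 − w/(14))^{−2}.
By the binomial series (1−u)^{−2} = Σ_{n≥0} C(n+1, 1) u^n for |u|<1, with u = w/(14):
  c_n = C(n+1, 1) / (14)^(n+2).
  c_0 = 1/(14)^2 = 1/196.
  c_1 = 2/(14)^3 = 1/1372.
The series is valid for |w/d| < 1, i.e. |z − z₀| < |d|.
Radius of convergence: R = |8 − z₀| = |14| = 14 (distance from z₀ to the singularity z = 8).

c_0 = 1/196, c_1 = 1/1372; R = 14.


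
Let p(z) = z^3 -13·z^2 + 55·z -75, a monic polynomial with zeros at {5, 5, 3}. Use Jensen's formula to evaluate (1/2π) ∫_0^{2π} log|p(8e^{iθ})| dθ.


Zeros: 3, 5, 5; r = 8.
Inside |z| < r: 3, 5, 5. Outside (|z| ≥ r): ∅.
p(0) = -75, so log|p(0)| = log(75) = 4.3175.
Apply Jensen: I(r) = log|p(0)| + Σ_k log(r/|z_k|), summed over zeros inside |z| < r.
  log(r/|z_k|) for z_k = 5: log(8/5) = 0.4700
  log(r/|z_k|) for z_k = 5: log(8/5) = 0.4700
  log(r/|z_k|) for z_k = 3: log(8/3) = 0.9808
Sum over inside zeros: 1.9208.
I(r) = log|p(0)| + (inside sum) = 4.3175 + 1.9208 = 6.2383.
Closed form (all zeros inside, monic): I(r) = n·log(r) = 3·log(8) = 6.2383. ✓

I(r) ≈ 6.2383.


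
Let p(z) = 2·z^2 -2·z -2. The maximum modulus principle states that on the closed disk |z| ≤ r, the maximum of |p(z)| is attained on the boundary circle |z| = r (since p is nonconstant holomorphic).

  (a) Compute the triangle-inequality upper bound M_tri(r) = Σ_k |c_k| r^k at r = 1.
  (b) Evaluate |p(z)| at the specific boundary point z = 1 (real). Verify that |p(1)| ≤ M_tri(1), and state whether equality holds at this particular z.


Coefficients: c_0 = -2, c_1 = -2, c_2 = 2. Radius r = 1.
Part (a). Triangle bound: M_tri(r) = Σ_k |c_k| r^k
  = |-2|·1^0 + |-2|·1^1 + |2|·1^2
  = 2 + 2 + 2 = 6.
This bounds M(r) := max_{|z|=r} |p(z)| from above; equality holds iff all terms c_k z^k can be made to align in phase at a single z on |z|=r.
Part (b). At z = 1 (real, on the circle |z| = r):
  p(1) = (-2)·1^0 + (-2)·1^1 + (2)·1^2 = -2.
  |p(1)| = 2.
Check: |p(1)| = 2 ≤ 6 = M_tri(1). ✓ Equality does not hold at z = 1 (the coefficients have mixed signs, so the terms do not all align in phase there).

M_tri(1) = 6; |p(1)| = 2; equality at z=1: no.


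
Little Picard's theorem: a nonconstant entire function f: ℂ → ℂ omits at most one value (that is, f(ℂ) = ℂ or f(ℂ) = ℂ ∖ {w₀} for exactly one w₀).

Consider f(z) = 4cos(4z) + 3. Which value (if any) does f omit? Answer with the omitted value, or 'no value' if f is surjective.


Little Picard bounds the complement of f(ℂ) to at most one point.
cos is entire and surjective onto ℂ: for every w ∈ ℂ, cos(ζ) = w has a solution ζ ∈ ℂ (e.g., via the complex inverse arccos). With ζ = 4z this gives z = ζ/(4). Then 4·cos(4z) takes every value in 4·ℂ = ℂ, and adding 3 is a bijection of ℂ. So f is surjective and omits no value. (Note: only on the real line is cos bounded by [−1, 1].)

Omitted value: no value.


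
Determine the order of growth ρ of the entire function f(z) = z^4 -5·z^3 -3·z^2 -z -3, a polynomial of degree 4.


|f(z)| ≤ Σ|c_k|·r^k = O(r^4) as r → ∞. Polynomial growth is O(e^{r^ε}) for every ε > 0 (since r^4/e^{r^ε} → 0), so ρ ≤ ε for all ε > 0, i.e. ρ = 0. Every nonconstant polynomial has order 0.
Therefore ρ = 0.

Order ρ = 0.


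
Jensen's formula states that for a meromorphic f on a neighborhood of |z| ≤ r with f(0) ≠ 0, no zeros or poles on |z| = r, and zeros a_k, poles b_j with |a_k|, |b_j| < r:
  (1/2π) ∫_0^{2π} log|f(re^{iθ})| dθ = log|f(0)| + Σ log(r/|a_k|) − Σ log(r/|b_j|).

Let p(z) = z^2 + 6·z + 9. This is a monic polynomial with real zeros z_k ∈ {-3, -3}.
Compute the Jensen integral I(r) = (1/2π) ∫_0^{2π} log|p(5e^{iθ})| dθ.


Zeros: -3, -3; r = 5.
Inside |z| < r: -3, -3. Outside (|z| ≥ r): ∅.
p(0) = 9, so log|p(0)| = log(9) = 2.1972.
Apply Jensen: I(r) = log|p(0)| + Σ_k log(r/|z_k|), summed over zeros inside |z| < r.
  log(r/|z_k|) for z_k = -3: log(5/3) = 0.5108
  log(r/|z_k|) for z_k = -3: log(5/3) = 0.5108
Sum over inside zeros: 1.0217.
I(r) = log|p(0)| + (inside sum) = 2.1972 + 1.0217 = 3.2189.
Closed form (all zeros inside, monic): I(r) = n·log(r) = 2·log(5) = 3.2189. ✓

I(r) ≈ 3.2189.


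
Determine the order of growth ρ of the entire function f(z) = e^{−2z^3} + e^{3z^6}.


Each summand is entire of order 3 and 6 respectively (as in the single-exponential case). The order of a sum is at most the max of the orders, so ρ ≤ 6. For the lower bound: on |z|=r choose arg z so that 3z^6 is real positive; then |e^{3z^6}| = e^{3r^6} while |e^{-2z^3}| ≤ e^{2r^3} = o(e^{3r^6}). So |f| ≥ e^{3r^6}(1 − o(1)) and ρ ≥ 6. Hence ρ = max(3, 6) = 6.
Therefore ρ = 6.

Order ρ = 6.


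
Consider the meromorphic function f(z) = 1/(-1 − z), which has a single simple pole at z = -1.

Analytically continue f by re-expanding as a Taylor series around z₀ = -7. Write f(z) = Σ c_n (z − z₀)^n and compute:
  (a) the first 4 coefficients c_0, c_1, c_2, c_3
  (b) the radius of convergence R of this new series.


Let w = z − z₀, so z = z₀ + w.
Then -1 − z = -1 − (z₀ + w) = (-1 − z₀) − w = 6 − w.
f(z) = 1/(6 − w) = (1/(6)) · 1/(1 − w/(6)) = Σ_{n≥0} w^n / (6)^(n+1).
So c_n = 1/(6)^(n+1):
  c_0 = 1/(6)^1 = 1/6.
  c_1 = 1/(6)^2 = 1/36.
  c_2 = 1/(6)^3 = 1/216.
  c_3 = 1/(6)^4 = 1/1296.
The series is valid for |w/d| < 1, i.e. |z − z₀| < |d|.
Radius of convergence: R = |-1 − z₀| = |6| = 6 (distance from z₀ to the singularity z = -1).

c_0 = 1/6, c_1 = 1/36, c_2 = 1/216, c_3 = 1/1296; R = 6.


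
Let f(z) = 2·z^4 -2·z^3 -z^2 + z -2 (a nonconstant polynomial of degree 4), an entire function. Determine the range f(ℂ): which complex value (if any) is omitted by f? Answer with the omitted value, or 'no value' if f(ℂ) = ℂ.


Little Picard bounds the complement of f(ℂ) to at most one point.
For every w ∈ ℂ, the equation p(z) − w = 0 is a nonconstant polynomial in z and hence has at least one root by the fundamental theorem of algebra. So p is surjective onto ℂ, omitting no value.

Omitted value: no value.


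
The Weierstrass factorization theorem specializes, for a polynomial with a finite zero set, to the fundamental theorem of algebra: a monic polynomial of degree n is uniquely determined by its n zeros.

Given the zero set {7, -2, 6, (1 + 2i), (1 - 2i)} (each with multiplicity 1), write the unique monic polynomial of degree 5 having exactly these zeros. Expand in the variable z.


The polynomial is p(z) = ∏_{α ∈ S} (z − α), where S = {7, -2, 6, (1 + 2i), (1 - 2i)}.
Expanding the product yields: p(z) = z^5 -13·z^4 + 43·z^3 -3·z^2 -88·z + 420.
Note conjugate pairs combine to real quadratics: (z − (1+2i))(z − (1−2i)) = z² − 2z + 5.
The resulting polynomial has degree 5 and real coefficients as required.

p(z) = z^5 -13·z^4 + 43·z^3 -3·z^2 -88·z + 420.


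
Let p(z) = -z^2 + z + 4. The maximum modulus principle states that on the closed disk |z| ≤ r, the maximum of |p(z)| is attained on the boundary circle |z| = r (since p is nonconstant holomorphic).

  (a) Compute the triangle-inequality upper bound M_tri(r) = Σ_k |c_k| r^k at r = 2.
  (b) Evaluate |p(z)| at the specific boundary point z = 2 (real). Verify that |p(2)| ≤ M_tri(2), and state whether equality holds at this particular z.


Coefficients: c_0 = 4, c_1 = 1, c_2 = -1. Radius r = 2.
Part (a). Triangle bound: M_tri(r) = Σ_k |c_k| r^k
  = |4|·2^0 + |1|·2^1 + |-1|·2^2
  = 4 + 2 + 4 = 10.
This bounds M(r) := max_{|z|=r} |p(z)| from above; equality holds iff all terms c_k z^k can be made to align in phase at a single z on |z|=r.
Part (b). At z = 2 (real, on the circle |z| = r):
  p(2) = (4)·2^0 + (1)·2^1 + (-1)·2^2 = 2.
  |p(2)| = 2.
Check: |p(2)| = 2 ≤ 10 = M_tri(2). ✓ Equality does not hold at z = 2 (the coefficients have mixed signs, so the terms do not all align in phase there).

M_tri(2) = 10; |p(2)| = 2; equality at z=2: no.


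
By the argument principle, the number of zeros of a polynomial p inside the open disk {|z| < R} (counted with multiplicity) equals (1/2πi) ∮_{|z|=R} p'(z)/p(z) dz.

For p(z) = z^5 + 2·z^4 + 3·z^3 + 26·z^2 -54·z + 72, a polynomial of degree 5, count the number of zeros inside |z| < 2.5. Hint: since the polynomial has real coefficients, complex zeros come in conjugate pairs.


The zeros of p are: (1 + 1i), (1 - 1i), -4, (0 + 3i), (0 - 3i).
Their magnitudes are: 1.414, 1.414, 4, 3, 3.
Zeros with |z| < R = 2.5: (1 + 1i), (1 - 1i).
Count = 2.
By the argument principle, (1/2πi) ∮_{|z|=R} p'(z)/p(z) dz equals exactly this count.

Number of zeros inside |z| < 2.5: 2.


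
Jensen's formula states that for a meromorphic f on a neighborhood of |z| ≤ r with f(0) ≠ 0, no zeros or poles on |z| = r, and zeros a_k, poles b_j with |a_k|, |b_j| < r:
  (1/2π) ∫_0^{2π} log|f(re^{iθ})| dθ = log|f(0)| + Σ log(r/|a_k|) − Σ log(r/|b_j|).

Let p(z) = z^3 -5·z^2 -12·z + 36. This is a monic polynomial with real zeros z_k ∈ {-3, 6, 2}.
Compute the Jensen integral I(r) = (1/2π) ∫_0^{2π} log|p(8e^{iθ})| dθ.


Zeros: -3, 2, 6; r = 8.
Inside |z| < r: -3, 2, 6. Outside (|z| ≥ r): ∅.
p(0) = 36, so log|p(0)| = log(36) = 3.5835.
Apply Jensen: I(r) = log|p(0)| + Σ_k log(r/|z_k|), summed over zeros inside |z| < r.
  log(r/|z_k|) for z_k = -3: log(8/3) = 0.9808
  log(r/|z_k|) for z_k = 6: log(8/6) = 0.2877
  log(r/|z_k|) for z_k = 2: log(8/2) = 1.3863
Sum over inside zeros: 2.6548.
I(r) = log|p(0)| + (inside sum) = 3.5835 + 2.6548 = 6.2383.
Closed form (all zeros inside, monic): I(r) = n·log(r) = 3·log(8) = 6.2383. ✓

I(r) ≈ 6.2383.


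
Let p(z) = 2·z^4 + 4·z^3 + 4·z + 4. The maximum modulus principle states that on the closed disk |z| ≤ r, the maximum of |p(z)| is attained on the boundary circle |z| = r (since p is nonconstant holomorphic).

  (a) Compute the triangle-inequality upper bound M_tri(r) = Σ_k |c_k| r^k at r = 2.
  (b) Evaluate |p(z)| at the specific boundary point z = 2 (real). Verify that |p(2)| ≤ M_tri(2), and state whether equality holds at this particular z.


Coefficients: c_0 = 4, c_1 = 4, c_2 = 0, c_3 = 4, c_4 = 2. Radius r = 2.
Part (a). Triangle bound: M_tri(r) = Σ_k |c_k| r^k
  = |4|·2^0 + |4|·2^1 + |0|·2^2 + |4|·2^3 + |2|·2^4
  = 4 + 8 + 0 + 32 + 32 = 76.
This bounds M(r) := max_{|z|=r} |p(z)| from above; equality holds iff all terms c_k z^k can be made to align in phase at a single z on |z|=r.
Part (b). At z = 2 (real, on the circle |z| = r):
  p(2) = (4)·2^0 + (4)·2^1 + (0)·2^2 + (4)·2^3 + (2)·2^4 = 76.
  |p(2)| = 76.
Since all nonzero coefficients share the same sign, |p(2)| = 76 = M_tri(2); the triangle bound is attained at z = 2, so in fact M(r) = 76.

M_tri(2) = 76; |p(2)| = 76; equality at z=2: yes.


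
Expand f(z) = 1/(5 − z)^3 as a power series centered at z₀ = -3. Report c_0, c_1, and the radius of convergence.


Let w = z − z₀, so z = z₀ + w.
Then 5 − z = 5 − (z₀ + w) = (5 − z₀) − w = 8 − w.
f(z) = 1/(8 − w)^3 = (1/(8)^3) · (1 − w/(8))^{−3}.
By the binomial series (1−u)^{−3} = Σ_{n≥0} C(n+2, 2) u^n for |u|<1, with u = w/(8):
  c_n = C(n+2, 2) / (8)^(n+3).
  c_0 = 1/(8)^3 = 1/512.
  c_1 = 3/(8)^4 = 3/4096.
The series is valid for |w/d| < 1, i.e. |z − z₀| < |d|.
Radius of convergence: R = |5 − z₀| = |8| = 8 (distance from z₀ to the singularity z = 5).

c_0 = 1/512, c_1 = 3/4096; R = 8.


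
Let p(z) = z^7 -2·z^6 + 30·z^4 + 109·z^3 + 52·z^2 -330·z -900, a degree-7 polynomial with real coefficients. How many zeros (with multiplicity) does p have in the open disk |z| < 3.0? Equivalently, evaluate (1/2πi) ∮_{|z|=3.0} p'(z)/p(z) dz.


The zeros of p are: (-2 + 1i), (-2 - 1i), 2, (-1 + 2i), (-1 - 2i), (3 + 3i), (3 - 3i).
Their magnitudes are: 2.236, 2.236, 2, 2.236, 2.236, 4.243, 4.243.
Zeros with |z| < R = 3.0: (-2 + 1i), (-2 - 1i), 2, (-1 + 2i), (-1 - 2i).
Count = 5.
By the argument principle, (1/2πi) ∮_{|z|=R} p'(z)/p(z) dz equals exactly this count.

Number of zeros inside |z| < 3.0: 5.


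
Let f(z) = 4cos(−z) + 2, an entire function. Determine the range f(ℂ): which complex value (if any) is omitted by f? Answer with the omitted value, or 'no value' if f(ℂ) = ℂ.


Little Picard bounds the complement of f(ℂ) to at most one point.
cos is entire and surjective onto ℂ: for every w ∈ ℂ, cos(ζ) = w has a solution ζ ∈ ℂ (e.g., via the complex inverse arccos). With ζ = −z this gives z = ζ/(-1). Then 4·cos(−z) takes every value in 4·ℂ = ℂ, and adding 2 is a bijection of ℂ. So f is surjective and omits no value. (Note: only on the real line is cos bounded by [−1, 1].)

Omitted value: no value.


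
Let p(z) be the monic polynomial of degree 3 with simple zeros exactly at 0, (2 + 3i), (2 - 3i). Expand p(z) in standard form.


The polynomial is p(z) = ∏_{α ∈ S} (z − α), where S = {0, (2 + 3i), (2 - 3i)}.
Expanding the product yields: p(z) = z^3 -4·z^2 + 13·z.
Note conjugate pairs combine to real quadratics: (z − (2+3i))(z − (2−3i)) = z² − 4z + 13.
The resulting polynomial has degree 3 and real coefficients as required.

p(z) = z^3 -4·z^2 + 13·z.


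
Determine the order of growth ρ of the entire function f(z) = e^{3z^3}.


|e^{3z^3}| = e^{Re(3·z^3) + 0} ≤ e^{3|z|^3 + 0} = e^{3r^3 + 0} on |z| = r, so ρ ≤ 3. Choosing z on |z|=r so that 3·z^3 is real positive (always possible by picking arg z appropriately) gives |f(z)| = e^{3r^3 + 0}, matching the bound. The additive constant 0 does not affect log log M(r) ~ 3·log r. Hence ρ = 3.
Therefore ρ = 3.

Order ρ = 3.


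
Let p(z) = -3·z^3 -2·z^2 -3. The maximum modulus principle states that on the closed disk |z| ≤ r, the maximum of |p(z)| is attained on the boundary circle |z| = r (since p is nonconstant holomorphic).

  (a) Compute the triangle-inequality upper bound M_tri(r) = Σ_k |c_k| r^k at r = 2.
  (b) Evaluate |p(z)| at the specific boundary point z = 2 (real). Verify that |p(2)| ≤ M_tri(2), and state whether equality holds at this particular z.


Coefficients: c_0 = -3, c_1 = 0, c_2 = -2, c_3 = -3. Radius r = 2.
Part (a). Triangle bound: M_tri(r) = Σ_k |c_k| r^k
  = |-3|·2^0 + |0|·2^1 + |-2|·2^2 + |-3|·2^3
  = 3 + 0 + 8 + 24 = 35.
This bounds M(r) := max_{|z|=r} |p(z)| from above; equality holds iff all terms c_k z^k can be made to align in phase at a single z on |z|=r.
Part (b). At z = 2 (real, on the circle |z| = r):
  p(2) = (-3)·2^0 + (0)·2^1 + (-2)·2^2 + (-3)·2^3 = -35.
  |p(2)| = 35.
Since all nonzero coefficients share the same sign, |p(2)| = 35 = M_tri(2); the triangle bound is attained at z = 2, so in fact M(r) = 35.

M_tri(2) = 35; |p(2)| = 35; equality at z=2: yes.


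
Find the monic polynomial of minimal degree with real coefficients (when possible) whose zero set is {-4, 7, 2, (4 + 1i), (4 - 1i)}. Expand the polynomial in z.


The polynomial is p(z) = ∏_{α ∈ S} (z − α), where S = {-4, 7, 2, (4 + 1i), (4 - 1i)}.
Expanding the product yields: p(z) = z^5 -13·z^4 + 35·z^3 + 147·z^2 -822·z + 952.
Note conjugate pairs combine to real quadratics: (z − (4+1i))(z − (4−1i)) = z² − 8z + 17.
The resulting polynomial has degree 5 and real coefficients as required.

p(z) = z^5 -13·z^4 + 35·z^3 + 147·z^2 -822·z + 952.


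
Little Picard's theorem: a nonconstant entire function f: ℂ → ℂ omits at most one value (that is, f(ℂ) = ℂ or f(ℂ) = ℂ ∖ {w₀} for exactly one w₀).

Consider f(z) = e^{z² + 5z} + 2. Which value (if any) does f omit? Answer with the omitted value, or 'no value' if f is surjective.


Little Picard bounds the complement of f(ℂ) to at most one point.
The exponent g(z) = z² + 5z is a nonconstant polynomial, hence surjective onto ℂ. So e^{g(z)} takes every value in {e^w : w ∈ ℂ} = ℂ ∖ {0}. Adding 2 shifts the range to ℂ ∖ {2}. f omits exactly 2.

Omitted value: 2.


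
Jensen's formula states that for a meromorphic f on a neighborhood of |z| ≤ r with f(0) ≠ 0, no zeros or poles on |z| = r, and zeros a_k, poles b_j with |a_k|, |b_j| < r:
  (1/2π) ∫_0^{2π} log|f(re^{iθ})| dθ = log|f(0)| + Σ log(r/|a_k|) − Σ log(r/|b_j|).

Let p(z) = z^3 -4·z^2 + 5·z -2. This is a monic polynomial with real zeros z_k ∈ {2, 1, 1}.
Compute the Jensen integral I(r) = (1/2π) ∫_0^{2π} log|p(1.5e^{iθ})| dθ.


Zeros: 1, 1, 2; r = 1.5.
Inside |z| < r: 1, 1. Outside (|z| ≥ r): 2.
p(0) = -2, so log|p(0)| = log(2) = 0.6931.
Apply Jensen: I(r) = log|p(0)| + Σ_k log(r/|z_k|), summed over zeros inside |z| < r.
  log(r/|z_k|) for z_k = 1: log(1.5/1) = 0.4055
  log(r/|z_k|) for z_k = 1: log(1.5/1) = 0.4055
  Outside zeros (2) contribute nothing to the Jensen sum.
Sum over inside zeros: 0.8109.
I(r) = log|p(0)| + (inside sum) = 0.6931 + 0.8109 = 1.5041.
Note: since some zeros are outside |z| ≤ r, the simplified n·log(r) form does NOT apply — only the inside zeros contribute.

I(r) ≈ 1.5041.


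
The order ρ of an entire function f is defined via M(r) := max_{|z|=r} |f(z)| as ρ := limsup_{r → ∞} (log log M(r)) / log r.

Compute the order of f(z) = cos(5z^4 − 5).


Write cos(w) = (e^{iw} ± e^{−iw})/(2 or 2i), so |cos(w)| ≤ e^{|w|}. With w = 5z^4 − 5, |w| ≤ 5r^4 + 5 on |z|=r, giving M(r) ≤ e^{5r^4 + 5} and ρ ≤ 4. For the lower bound, choose z on |z|=r with 5z^4 purely imaginary of modulus 5r^4; then |cos(5z^4 − 5)| grows like e^{5r^4}/2, so ρ ≥ 4. Hence ρ = 4.
Therefore ρ = 4.

Order ρ = 4.


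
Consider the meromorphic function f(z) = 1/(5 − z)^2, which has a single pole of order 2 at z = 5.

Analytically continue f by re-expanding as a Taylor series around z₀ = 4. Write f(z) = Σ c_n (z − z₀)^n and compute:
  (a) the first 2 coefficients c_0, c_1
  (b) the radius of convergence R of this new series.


Let w = z − z₀, so z = z₀ + w.
Then 5 − z = 5 − (z₀ + w) = (5 − z₀) − w = 1 − w.
f(z) = 1/(1 − w)^2 = (1/(1)^2) · (1 − w/(1))^{−2}.
By the binomial series (1−u)^{−2} = Σ_{n≥0} C(n+1, 1) u^n for |u|<1, with u = w/(1):
  c_n = C(n+1, 1) / (1)^(n+2).
  c_0 = 1/(1)^2 = 1.
  c_1 = 2/(1)^3 = 2.
The series is valid for |w/d| < 1, i.e. |z − z₀| < |d|.
Radius of convergence: R = |5 − z₀| = |1| = 1 (distance from z₀ to the singularity z = 5).

c_0 = 1, c_1 = 2; R = 1.


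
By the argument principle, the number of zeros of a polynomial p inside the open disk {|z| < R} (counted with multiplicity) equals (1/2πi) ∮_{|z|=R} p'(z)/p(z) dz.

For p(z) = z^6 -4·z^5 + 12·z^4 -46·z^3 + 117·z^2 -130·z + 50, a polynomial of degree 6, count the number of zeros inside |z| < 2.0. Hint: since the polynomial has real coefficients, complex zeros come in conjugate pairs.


The zeros of p are: 1, 1, (-1 + 3i), (-1 - 3i), (2 + 1i), (2 - 1i).
Their magnitudes are: 1, 1, 3.162, 3.162, 2.236, 2.236.
Zeros with |z| < R = 2.0: 1, 1.
Count = 2.
By the argument principle, (1/2πi) ∮_{|z|=R} p'(z)/p(z) dz equals exactly this count.

Number of zeros inside |z| < 2.0: 2.


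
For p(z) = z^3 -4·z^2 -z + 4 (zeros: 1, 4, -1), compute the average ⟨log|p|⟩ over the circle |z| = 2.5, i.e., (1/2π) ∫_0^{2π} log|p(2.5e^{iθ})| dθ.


Zeros: -1, 1, 4; r = 2.5.
Inside |z| < r: -1, 1. Outside (|z| ≥ r): 4.
p(0) = 4, so log|p(0)| = log(4) = 1.3863.
Apply Jensen: I(r) = log|p(0)| + Σ_k log(r/|z_k|), summed over zeros inside |z| < r.
  log(r/|z_k|) for z_k = 1: log(2.5/1) = 0.9163
  log(r/|z_k|) for z_k = -1: log(2.5/1) = 0.9163
  Outside zeros (4) contribute nothing to the Jensen sum.
Sum over inside zeros: 1.8326.
I(r) = log|p(0)| + (inside sum) = 1.3863 + 1.8326 = 3.2189.
Note: since some zeros are outside |z| ≤ r, the simplified n·log(r) form does NOT apply — only the inside zeros contribute.

I(r) ≈ 3.2189.


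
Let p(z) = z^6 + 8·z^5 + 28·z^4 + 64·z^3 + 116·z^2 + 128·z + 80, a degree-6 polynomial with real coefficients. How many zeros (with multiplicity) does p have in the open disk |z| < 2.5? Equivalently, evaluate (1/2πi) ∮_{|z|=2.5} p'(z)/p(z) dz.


The zeros of p are: (-1 + 1i), (-1 - 1i), (-3 + 1i), (-3 - 1i), (0 + 2i), (0 - 2i).
Their magnitudes are: 1.414, 1.414, 3.162, 3.162, 2, 2.
Zeros with |z| < R = 2.5: (-1 + 1i), (-1 - 1i), (0 + 2i), (0 - 2i).
Count = 4.
By the argument principle, (1/2πi) ∮_{|z|=R} p'(z)/p(z) dz equals exactly this count.

Number of zeros inside |z| < 2.5: 4.


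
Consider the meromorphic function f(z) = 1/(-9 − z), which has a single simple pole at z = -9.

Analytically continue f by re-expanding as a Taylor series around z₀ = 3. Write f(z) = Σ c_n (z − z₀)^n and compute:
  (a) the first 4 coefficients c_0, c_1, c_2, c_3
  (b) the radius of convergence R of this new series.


Let w = z − z₀, so z = z₀ + w.
Then -9 − z = -9 − (z₀ + w) = (-9 − z₀) − w = -12 − w.
f(z) = 1/(-12 − w) = (1/(-12)) · 1/(1 − w/(-12)) = Σ_{n≥0} w^n / (-12)^(n+1).
So c_n = 1/(-12)^(n+1):
  c_0 = 1/(-12)^1 = -1/12.
  c_1 = 1/(-12)^2 = 1/144.
  c_2 = 1/(-12)^3 = -1/1728.
  c_3 = 1/(-12)^4 = 1/20736.
The series is valid for |w/d| < 1, i.e. |z − z₀| < |d|.
Radius of convergence: R = |-9 − z₀| = |-12| = 12 (distance from z₀ to the singularity z = -9).

c_0 = -1/12, c_1 = 1/144, c_2 = -1/1728, c_3 = 1/20736; R = 12.


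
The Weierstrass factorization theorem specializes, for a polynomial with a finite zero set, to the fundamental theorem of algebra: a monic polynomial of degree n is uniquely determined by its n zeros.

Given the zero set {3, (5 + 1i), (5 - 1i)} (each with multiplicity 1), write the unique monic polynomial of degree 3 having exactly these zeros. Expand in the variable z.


The polynomial is p(z) = ∏_{α ∈ S} (z − α), where S = {3, (5 + 1i), (5 - 1i)}.
Expanding the product yields: p(z) = z^3 -13·z^2 + 56·z -78.
Note conjugate pairs combine to real quadratics: (z − (5+1i))(z − (5−1i)) = z² − 10z + 26.
The resulting polynomial has degree 3 and real coefficients as required.

p(z) = z^3 -13·z^2 + 56·z -78.


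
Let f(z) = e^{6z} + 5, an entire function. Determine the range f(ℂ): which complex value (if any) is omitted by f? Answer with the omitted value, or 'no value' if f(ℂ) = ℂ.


Little Picard bounds the complement of f(ℂ) to at most one point.
e^{6z} is never zero on ℂ, so 1·e^{6z} takes every value in ℂ ∖ {0}. Adding 5 shifts the range to ℂ ∖ {5}. Thus f omits exactly the value 5.

Omitted value: 5.


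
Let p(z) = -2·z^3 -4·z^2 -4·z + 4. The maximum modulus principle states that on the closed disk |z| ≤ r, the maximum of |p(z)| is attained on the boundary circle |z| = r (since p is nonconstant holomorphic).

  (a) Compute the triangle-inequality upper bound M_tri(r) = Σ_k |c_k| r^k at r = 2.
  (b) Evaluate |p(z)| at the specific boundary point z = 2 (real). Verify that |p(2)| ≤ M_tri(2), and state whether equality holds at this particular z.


Coefficients: c_0 = 4, c_1 = -4, c_2 = -4, c_3 = -2. Radius r = 2.
Part (a). Triangle bound: M_tri(r) = Σ_k |c_k| r^k
  = |4|·2^0 + |-4|·2^1 + |-4|·2^2 + |-2|·2^3
  = 4 + 8 + 16 + 16 = 44.
This bounds M(r) := max_{|z|=r} |p(z)| from above; equality holds iff all terms c_k z^k can be made to align in phase at a single z on |z|=r.
Part (b). At z = 2 (real, on the circle |z| = r):
  p(2) = (4)·2^0 + (-4)·2^1 + (-4)·2^2 + (-2)·2^3 = -36.
  |p(2)| = 36.
Check: |p(2)| = 36 ≤ 44 = M_tri(2). ✓ Equality does not hold at z = 2 (the coefficients have mixed signs, so the terms do not all align in phase there).

M_tri(2) = 44; |p(2)| = 36; equality at z=2: no.


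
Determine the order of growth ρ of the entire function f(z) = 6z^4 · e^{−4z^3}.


M(r) = max_{|z|=r} |6|·|z|^4·|e^{−4z^3}| = 6·r^4 · e^{4r^3} (the factors attain their maxima compatibly on |z|=r). Then log M(r) = log 6 + 4·log r + 4r^3, dominated by the last term, so log log M(r) ~ 3·log r. The polynomial factor 6z^4 contributes only a log r term and does not affect the order. ρ = 3.
Therefore ρ = 3.

Order ρ = 3.


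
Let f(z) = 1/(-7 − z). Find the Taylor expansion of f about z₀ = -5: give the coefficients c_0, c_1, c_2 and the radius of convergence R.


Let w = z − z₀, so z = z₀ + w.
Then -7 − z = -7 − (z₀ + w) = (-7 − z₀) − w = -2 − w.
f(z) = 1/(-2 − w) = (1/(-2)) · 1/(1 − w/(-2)) = Σ_{n≥0} w^n / (-2)^(n+1).
So c_n = 1/(-2)^(n+1):
  c_0 = 1/(-2)^1 = -1/2.
  c_1 = 1/(-2)^2 = 1/4.
  c_2 = 1/(-2)^3 = -1/8.
The series is valid for |w/d| < 1, i.e. |z − z₀| < |d|.
Radius of convergence: R = |-7 − z₀| = |-2| = 2 (distance from z₀ to the singularity z = -7).

c_0 = -1/2, c_1 = 1/4, c_2 = -1/8; R = 2.


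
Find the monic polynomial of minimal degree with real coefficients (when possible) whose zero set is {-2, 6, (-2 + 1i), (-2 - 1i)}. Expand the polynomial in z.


The polynomial is p(z) = ∏_{α ∈ S} (z − α), where S = {-2, 6, (-2 + 1i), (-2 - 1i)}.
Expanding the product yields: p(z) = z^4 -23·z^2 -68·z -60.
Note conjugate pairs combine to real quadratics: (z − (-2+1i))(z − (-2−1i)) = z² + 4z + 5.
The resulting polynomial has degree 4 and real coefficients as required.

p(z) = z^4 -23·z^2 -68·z -60.


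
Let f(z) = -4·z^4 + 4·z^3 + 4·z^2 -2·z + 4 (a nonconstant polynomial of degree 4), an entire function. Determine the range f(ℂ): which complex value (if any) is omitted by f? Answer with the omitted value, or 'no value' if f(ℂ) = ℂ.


Little Picard bounds the complement of f(ℂ) to at most one point.
For every w ∈ ℂ, the equation p(z) − w = 0 is a nonconstant polynomial in z and hence has at least one root by the fundamental theorem of algebra. So p is surjective onto ℂ, omitting no value.

Omitted value: no value.


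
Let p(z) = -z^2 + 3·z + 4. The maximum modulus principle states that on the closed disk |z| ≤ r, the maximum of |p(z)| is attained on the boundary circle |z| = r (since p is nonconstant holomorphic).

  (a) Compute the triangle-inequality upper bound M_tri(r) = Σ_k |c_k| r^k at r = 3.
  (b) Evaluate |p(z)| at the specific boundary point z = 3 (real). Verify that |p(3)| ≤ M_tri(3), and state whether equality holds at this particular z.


Coefficients: c_0 = 4, c_1 = 3, c_2 = -1. Radius r = 3.
Part (a). Triangle bound: M_tri(r) = Σ_k |c_k| r^k
  = |4|·3^0 + |3|·3^1 + |-1|·3^2
  = 4 + 9 + 9 = 22.
This bounds M(r) := max_{|z|=r} |p(z)| from above; equality holds iff all terms c_k z^k can be made to align in phase at a single z on |z|=r.
Part (b). At z = 3 (real, on the circle |z| = r):
  p(3) = (4)·3^0 + (3)·3^1 + (-1)·3^2 = 4.
  |p(3)| = 4.
Check: |p(3)| = 4 ≤ 22 = M_tri(3). ✓ Equality does not hold at z = 3 (the coefficients have mixed signs, so the terms do not all align in phase there).

M_tri(3) = 22; |p(3)| = 4; equality at z=3: no.


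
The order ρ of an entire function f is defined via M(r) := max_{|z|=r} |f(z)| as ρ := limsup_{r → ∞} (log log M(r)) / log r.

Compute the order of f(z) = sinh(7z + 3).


sinh(w) is a linear combination of e^{iw} and e^{−iw} (or e^w, e^{−w} in the hyperbolic case), so |sinh(w)| ≤ e^{|w|}. With w = 7z + 3, |w| ≤ 7|z| + 3 = 7r + 3 on |z| = r, giving M(r) ≤ e^{7r + 3}, so ρ ≤ 1. On a suitable ray (z = it for sin/cos; z = t for sinh/cosh, t real → ∞), |sinh(7z + 3)| grows like e^{7|t|}/2, so ρ ≥ 1. Hence ρ = 1.
Therefore ρ = 1.

Order ρ = 1.


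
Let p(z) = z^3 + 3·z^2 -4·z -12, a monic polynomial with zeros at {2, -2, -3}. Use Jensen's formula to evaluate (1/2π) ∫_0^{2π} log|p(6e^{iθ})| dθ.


Zeros: -3, -2, 2; r = 6.
Inside |z| < r: -3, -2, 2. Outside (|z| ≥ r): ∅.
p(0) = -12, so log|p(0)| = log(12) = 2.4849.
Apply Jensen: I(r) = log|p(0)| + Σ_k log(r/|z_k|), summed over zeros inside |z| < r.
  log(r/|z_k|) for z_k = 2: log(6/2) = 1.0986
  log(r/|z_k|) for z_k = -2: log(6/2) = 1.0986
  log(r/|z_k|) for z_k = -3: log(6/3) = 0.6931
Sum over inside zeros: 2.8904.
I(r) = log|p(0)| + (inside sum) = 2.4849 + 2.8904 = 5.3753.
Closed form (all zeros inside, monic): I(r) = n·log(r) = 3·log(6) = 5.3753. ✓

I(r) ≈ 5.3753.


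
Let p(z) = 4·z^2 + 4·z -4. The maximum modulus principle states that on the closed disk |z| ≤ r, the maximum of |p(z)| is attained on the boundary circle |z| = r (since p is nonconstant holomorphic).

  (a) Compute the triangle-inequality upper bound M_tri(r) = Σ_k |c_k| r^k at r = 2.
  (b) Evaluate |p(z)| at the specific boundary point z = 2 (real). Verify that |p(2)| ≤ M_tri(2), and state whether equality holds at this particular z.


Coefficients: c_0 = -4, c_1 = 4, c_2 = 4. Radius r = 2.
Part (a). Triangle bound: M_tri(r) = Σ_k |c_k| r^k
  = |-4|·2^0 + |4|·2^1 + |4|·2^2
  = 4 + 8 + 16 = 28.
This bounds M(r) := max_{|z|=r} |p(z)| from above; equality holds iff all terms c_k z^k can be made to align in phase at a single z on |z|=r.
Part (b). At z = 2 (real, on the circle |z| = r):
  p(2) = (-4)·2^0 + (4)·2^1 + (4)·2^2 = 20.
  |p(2)| = 20.
Check: |p(2)| = 20 ≤ 28 = M_tri(2). ✓ Equality does not hold at z = 2 (the coefficients have mixed signs, so the terms do not all align in phase there).

M_tri(2) = 28; |p(2)| = 20; equality at z=2: no.


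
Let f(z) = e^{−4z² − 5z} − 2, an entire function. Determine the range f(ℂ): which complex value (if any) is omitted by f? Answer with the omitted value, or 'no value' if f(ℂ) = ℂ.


Little Picard bounds the complement of f(ℂ) to at most one point.
The exponent g(z) = −4z² − 5z is a nonconstant polynomial, hence surjective onto ℂ. So e^{g(z)} takes every value in {e^w : w ∈ ℂ} = ℂ ∖ {0}. Adding -2 shifts the range to ℂ ∖ {-2}. f omits exactly -2.

Omitted value: -2.


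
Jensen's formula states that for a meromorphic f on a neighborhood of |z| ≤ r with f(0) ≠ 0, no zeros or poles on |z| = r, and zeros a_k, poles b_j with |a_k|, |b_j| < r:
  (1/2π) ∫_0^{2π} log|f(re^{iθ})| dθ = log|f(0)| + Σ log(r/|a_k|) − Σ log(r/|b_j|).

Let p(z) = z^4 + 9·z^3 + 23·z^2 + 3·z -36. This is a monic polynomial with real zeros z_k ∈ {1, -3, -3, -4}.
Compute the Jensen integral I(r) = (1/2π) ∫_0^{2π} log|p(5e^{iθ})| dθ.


Zeros: -4, -3, -3, 1; r = 5.
Inside |z| < r: -4, -3, -3, 1. Outside (|z| ≥ r): ∅.
p(0) = -36, so log|p(0)| = log(36) = 3.5835.
Apply Jensen: I(r) = log|p(0)| + Σ_k log(r/|z_k|), summed over zeros inside |z| < r.
  log(r/|z_k|) for z_k = 1: log(5/1) = 1.6094
  log(r/|z_k|) for z_k = -3: log(5/3) = 0.5108
  log(r/|z_k|) for z_k = -3: log(5/3) = 0.5108
  log(r/|z_k|) for z_k = -4: log(5/4) = 0.2231
Sum over inside zeros: 2.8542.
I(r) = log|p(0)| + (inside sum) = 3.5835 + 2.8542 = 6.4378.
Closed form (all zeros inside, monic): I(r) = n·log(r) = 4·log(5) = 6.4378. ✓

I(r) ≈ 6.4378.
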